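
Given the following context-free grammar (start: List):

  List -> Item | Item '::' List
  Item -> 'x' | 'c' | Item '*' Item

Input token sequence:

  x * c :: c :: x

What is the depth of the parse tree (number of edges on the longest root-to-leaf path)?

[List [Item [Item x] * [Item c]] :: [List [Item c] :: [List [Item x]]]]

4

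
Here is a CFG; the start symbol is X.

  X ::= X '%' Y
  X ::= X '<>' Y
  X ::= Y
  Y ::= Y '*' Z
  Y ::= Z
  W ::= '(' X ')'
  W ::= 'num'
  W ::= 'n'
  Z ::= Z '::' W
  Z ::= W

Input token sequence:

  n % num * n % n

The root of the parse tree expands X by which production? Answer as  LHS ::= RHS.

[X [X [X [Y [Z [W n]]]] % [Y [Y [Z [W num]]] * [Z [W n]]]] % [Y [Z [W n]]]]

X ::= X '%' Y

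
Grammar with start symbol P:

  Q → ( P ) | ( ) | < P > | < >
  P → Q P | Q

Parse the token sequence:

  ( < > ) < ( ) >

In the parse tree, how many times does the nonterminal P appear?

[P [Q ( [P [Q < >]] )] [P [Q < [P [Q ( )]] >]]]

4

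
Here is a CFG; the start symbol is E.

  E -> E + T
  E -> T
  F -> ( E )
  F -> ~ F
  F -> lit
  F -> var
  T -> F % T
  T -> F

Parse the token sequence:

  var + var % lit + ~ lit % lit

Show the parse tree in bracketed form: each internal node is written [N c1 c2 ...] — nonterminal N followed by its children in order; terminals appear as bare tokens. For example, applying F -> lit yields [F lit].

[E [E [E [T [F var]]] + [T [F var] % [T [F lit]]]] + [T [F ~ [F lit]] % [T [F lit]]]]

E
E + T
E + T + T
T + T + T
F + T + T
var + T + T
var + F % T + T
var + var % T + T
var + var % F + T
var + var % lit + T
var + var % lit + F % T
var + var % lit + ~ F % T
var + var % lit + ~ lit % T
var + var % lit + ~ lit % F
var + var % lit + ~ lit % lit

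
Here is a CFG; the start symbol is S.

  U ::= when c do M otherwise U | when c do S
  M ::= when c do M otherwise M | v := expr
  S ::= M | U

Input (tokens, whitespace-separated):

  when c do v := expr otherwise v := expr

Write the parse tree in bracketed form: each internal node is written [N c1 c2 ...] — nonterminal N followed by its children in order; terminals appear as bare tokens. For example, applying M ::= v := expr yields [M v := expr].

S
M
when c do M otherwise M
when c do v := expr otherwise M
when c do v := expr otherwise v := expr

[S [M when c do [M v := expr] otherwise [M v := expr]]]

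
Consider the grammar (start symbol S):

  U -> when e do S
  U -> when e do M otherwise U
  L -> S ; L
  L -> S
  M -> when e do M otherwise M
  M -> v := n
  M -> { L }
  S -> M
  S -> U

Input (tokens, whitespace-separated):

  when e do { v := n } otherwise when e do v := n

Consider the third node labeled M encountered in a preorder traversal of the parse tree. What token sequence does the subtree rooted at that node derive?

[S [U when e do [M { [L [S [M v := n]]] }] otherwise [U when e do [S [M v := n]]]]]

v := n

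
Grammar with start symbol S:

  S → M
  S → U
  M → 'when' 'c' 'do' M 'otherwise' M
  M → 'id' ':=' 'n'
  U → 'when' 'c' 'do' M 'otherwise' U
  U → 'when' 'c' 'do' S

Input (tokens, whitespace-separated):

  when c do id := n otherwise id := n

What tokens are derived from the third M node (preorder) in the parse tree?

[S [M when c do [M id := n] otherwise [M id := n]]]

id := n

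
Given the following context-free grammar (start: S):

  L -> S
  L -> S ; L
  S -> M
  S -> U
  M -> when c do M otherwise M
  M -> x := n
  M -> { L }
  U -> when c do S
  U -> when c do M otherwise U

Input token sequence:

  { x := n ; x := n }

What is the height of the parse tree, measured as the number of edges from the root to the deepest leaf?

[S [M { [L [S [M x := n]] ; [L [S [M x := n]]]] }]]

6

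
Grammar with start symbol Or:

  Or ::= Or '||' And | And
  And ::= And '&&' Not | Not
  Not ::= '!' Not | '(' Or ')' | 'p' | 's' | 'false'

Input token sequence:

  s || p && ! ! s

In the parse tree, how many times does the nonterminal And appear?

[Or [Or [And [Not s]]] || [And [And [Not p]] && [Not ! [Not ! [Not s]]]]]

3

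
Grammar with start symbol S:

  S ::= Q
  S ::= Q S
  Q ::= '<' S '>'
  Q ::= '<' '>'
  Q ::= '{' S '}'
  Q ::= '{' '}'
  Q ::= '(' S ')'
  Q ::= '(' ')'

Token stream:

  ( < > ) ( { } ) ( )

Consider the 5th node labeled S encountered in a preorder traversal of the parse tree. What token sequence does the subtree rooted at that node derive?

[S [Q ( [S [Q < >]] )] [S [Q ( [S [Q { }]] )] [S [Q ( )]]]]

( )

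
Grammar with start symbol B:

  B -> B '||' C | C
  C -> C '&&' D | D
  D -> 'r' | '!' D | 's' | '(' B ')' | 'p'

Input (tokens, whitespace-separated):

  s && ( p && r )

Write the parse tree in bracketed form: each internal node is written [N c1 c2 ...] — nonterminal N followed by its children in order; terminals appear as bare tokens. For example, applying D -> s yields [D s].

[B [C [C [D s]] && [D ( [B [C [C [D p]] && [D r]]] )]]]

B
C
C && D
D && D
s && D
s && ( B )
s && ( C )
s && ( C && D )
s && ( D && D )
s && ( p && D )
s && ( p && r )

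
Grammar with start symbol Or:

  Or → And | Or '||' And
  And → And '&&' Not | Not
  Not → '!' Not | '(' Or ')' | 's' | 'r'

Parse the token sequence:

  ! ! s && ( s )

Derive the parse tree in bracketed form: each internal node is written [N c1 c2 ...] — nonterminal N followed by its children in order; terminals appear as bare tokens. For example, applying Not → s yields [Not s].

Or
And
And && Not
Not && Not
! Not && Not
! ! Not && Not
! ! s && Not
! ! s && ( Or )
! ! s && ( And )
! ! s && ( Not )
! ! s && ( s )

[Or [And [And [Not ! [Not ! [Not s]]]] && [Not ( [Or [And [Not s]]] )]]]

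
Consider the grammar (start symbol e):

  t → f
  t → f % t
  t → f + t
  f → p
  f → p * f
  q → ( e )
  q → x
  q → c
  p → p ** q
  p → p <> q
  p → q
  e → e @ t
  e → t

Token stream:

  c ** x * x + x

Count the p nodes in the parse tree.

4

[e [t [f [p [p [q c]] ** [q x]] * [f [p [q x]]]] + [t [f [p [q x]]]]]]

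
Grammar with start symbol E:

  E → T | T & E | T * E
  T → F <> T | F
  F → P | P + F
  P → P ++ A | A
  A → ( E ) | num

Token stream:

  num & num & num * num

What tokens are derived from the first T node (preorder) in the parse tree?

[E [T [F [P [A num]]]] & [E [T [F [P [A num]]]] & [E [T [F [P [A num]]]] * [E [T [F [P [A num]]]]]]]]

num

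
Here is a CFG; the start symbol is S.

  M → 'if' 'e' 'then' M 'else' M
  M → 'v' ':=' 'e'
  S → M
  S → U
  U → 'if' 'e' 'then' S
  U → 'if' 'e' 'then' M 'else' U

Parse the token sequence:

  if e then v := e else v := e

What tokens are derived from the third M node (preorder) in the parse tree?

v := e

[S [M if e then [M v := e] else [M v := e]]]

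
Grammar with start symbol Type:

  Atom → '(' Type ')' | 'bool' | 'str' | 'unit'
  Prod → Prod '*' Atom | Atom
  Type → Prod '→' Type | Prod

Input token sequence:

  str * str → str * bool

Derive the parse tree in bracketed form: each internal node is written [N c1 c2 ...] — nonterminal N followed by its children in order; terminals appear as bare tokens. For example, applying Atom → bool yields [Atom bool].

Type
Prod → Type
Prod * Atom → Type
Atom * Atom → Type
str * Atom → Type
str * str → Type
str * str → Prod
str * str → Prod * Atom
str * str → Atom * Atom
str * str → str * Atom
str * str → str * bool

[Type [Prod [Prod [Atom str]] * [Atom str]] → [Type [Prod [Prod [Atom str]] * [Atom bool]]]]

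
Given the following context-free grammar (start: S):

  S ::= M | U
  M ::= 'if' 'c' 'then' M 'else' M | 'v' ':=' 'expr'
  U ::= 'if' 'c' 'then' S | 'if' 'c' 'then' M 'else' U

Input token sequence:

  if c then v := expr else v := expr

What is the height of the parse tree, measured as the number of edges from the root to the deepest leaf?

3

[S [M if c then [M v := expr] else [M v := expr]]]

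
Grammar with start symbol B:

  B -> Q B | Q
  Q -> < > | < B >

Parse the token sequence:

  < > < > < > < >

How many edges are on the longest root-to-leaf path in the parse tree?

5

[B [Q < >] [B [Q < >] [B [Q < >] [B [Q < >]]]]]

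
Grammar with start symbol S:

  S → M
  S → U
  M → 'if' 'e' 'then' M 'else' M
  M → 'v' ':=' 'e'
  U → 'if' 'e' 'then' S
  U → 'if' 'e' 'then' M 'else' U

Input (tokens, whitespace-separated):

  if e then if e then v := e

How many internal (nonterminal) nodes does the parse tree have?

[S [U if e then [S [U if e then [S [M v := e]]]]]]

6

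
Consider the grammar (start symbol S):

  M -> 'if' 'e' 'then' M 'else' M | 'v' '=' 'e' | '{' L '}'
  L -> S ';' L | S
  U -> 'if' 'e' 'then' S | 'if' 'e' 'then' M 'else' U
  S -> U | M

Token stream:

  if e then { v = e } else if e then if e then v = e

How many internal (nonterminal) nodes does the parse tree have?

11

[S [U if e then [M { [L [S [M v = e]]] }] else [U if e then [S [U if e then [S [M v = e]]]]]]]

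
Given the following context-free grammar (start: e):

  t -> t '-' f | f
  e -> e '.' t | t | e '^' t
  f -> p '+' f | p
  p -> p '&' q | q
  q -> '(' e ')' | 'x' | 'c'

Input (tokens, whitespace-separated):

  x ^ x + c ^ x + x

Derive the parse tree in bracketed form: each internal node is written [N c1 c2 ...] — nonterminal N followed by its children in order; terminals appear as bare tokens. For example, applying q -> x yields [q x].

e
e ^ t
e ^ t ^ t
t ^ t ^ t
f ^ t ^ t
p ^ t ^ t
q ^ t ^ t
x ^ t ^ t
x ^ f ^ t
x ^ p + f ^ t
x ^ q + f ^ t
x ^ x + f ^ t
x ^ x + p ^ t
x ^ x + q ^ t
x ^ x + c ^ t
x ^ x + c ^ f
x ^ x + c ^ p + f
x ^ x + c ^ q + f
x ^ x + c ^ x + f
x ^ x + c ^ x + p
x ^ x + c ^ x + q
x ^ x + c ^ x + x

[e [e [e [t [f [p [q x]]]]] ^ [t [f [p [q x]] + [f [p [q c]]]]]] ^ [t [f [p [q x]] + [f [p [q x]]]]]]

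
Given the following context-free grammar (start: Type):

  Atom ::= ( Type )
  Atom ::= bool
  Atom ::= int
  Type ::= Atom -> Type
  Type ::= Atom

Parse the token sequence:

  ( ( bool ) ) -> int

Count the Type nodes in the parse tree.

4

[Type [Atom ( [Type [Atom ( [Type [Atom bool]] )]] )] -> [Type [Atom int]]]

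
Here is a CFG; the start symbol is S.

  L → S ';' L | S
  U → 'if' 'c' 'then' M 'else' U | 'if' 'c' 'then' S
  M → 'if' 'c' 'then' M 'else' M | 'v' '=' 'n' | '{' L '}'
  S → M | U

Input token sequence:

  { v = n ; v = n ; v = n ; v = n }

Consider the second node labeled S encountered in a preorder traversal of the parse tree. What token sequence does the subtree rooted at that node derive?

v = n

[S [M { [L [S [M v = n]] ; [L [S [M v = n]] ; [L [S [M v = n]] ; [L [S [M v = n]]]]]] }]]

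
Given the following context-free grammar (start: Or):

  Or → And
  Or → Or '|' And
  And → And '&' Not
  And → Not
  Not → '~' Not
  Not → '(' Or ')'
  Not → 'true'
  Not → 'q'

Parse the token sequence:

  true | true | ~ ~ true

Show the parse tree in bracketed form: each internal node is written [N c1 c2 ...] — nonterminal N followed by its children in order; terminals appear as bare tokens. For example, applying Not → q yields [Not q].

Or
Or | And
Or | And | And
And | And | And
Not | And | And
true | And | And
true | Not | And
true | true | And
true | true | Not
true | true | ~ Not
true | true | ~ ~ Not
true | true | ~ ~ true

[Or [Or [Or [And [Not true]]] | [And [Not true]]] | [And [Not ~ [Not ~ [Not true]]]]]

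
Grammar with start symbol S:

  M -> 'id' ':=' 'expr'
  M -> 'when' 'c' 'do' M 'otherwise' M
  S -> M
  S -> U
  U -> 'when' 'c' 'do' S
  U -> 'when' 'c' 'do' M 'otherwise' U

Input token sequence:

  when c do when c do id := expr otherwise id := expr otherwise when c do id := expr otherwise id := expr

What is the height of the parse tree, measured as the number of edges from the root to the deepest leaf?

4

[S [M when c do [M when c do [M id := expr] otherwise [M id := expr]] otherwise [M when c do [M id := expr] otherwise [M id := expr]]]]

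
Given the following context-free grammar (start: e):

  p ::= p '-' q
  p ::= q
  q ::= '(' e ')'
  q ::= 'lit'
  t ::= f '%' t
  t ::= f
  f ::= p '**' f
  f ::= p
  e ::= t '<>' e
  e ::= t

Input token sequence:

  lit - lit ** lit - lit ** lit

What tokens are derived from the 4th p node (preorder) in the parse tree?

[e [t [f [p [p [q lit]] - [q lit]] ** [f [p [p [q lit]] - [q lit]] ** [f [p [q lit]]]]]]]

lit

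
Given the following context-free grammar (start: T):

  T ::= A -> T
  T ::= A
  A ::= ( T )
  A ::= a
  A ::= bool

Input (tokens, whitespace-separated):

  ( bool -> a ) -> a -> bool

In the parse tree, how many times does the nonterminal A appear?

5

[T [A ( [T [A bool] -> [T [A a]]] )] -> [T [A a] -> [T [A bool]]]]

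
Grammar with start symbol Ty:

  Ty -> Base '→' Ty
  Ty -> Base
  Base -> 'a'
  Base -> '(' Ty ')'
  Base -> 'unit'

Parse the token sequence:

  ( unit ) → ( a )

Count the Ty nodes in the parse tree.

[Ty [Base ( [Ty [Base unit]] )] → [Ty [Base ( [Ty [Base a]] )]]]

4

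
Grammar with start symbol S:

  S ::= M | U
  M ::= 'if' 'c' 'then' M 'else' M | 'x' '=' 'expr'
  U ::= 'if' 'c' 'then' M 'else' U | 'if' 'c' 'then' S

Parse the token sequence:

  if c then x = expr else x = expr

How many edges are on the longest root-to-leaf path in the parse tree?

[S [M if c then [M x = expr] else [M x = expr]]]

3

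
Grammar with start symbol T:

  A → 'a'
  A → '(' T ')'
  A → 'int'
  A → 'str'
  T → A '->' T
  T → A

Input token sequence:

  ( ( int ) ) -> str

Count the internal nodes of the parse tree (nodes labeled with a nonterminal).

[T [A ( [T [A ( [T [A int]] )]] )] -> [T [A str]]]

8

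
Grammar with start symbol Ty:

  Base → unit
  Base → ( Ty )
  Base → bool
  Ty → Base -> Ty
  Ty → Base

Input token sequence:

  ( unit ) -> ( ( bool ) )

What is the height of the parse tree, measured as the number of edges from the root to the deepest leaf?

[Ty [Base ( [Ty [Base unit]] )] -> [Ty [Base ( [Ty [Base ( [Ty [Base bool]] )]] )]]]

7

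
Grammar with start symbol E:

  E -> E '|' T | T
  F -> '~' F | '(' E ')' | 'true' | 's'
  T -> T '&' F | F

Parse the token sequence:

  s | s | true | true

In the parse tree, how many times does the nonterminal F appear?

4

[E [E [E [E [T [F s]]] | [T [F s]]] | [T [F true]]] | [T [F true]]]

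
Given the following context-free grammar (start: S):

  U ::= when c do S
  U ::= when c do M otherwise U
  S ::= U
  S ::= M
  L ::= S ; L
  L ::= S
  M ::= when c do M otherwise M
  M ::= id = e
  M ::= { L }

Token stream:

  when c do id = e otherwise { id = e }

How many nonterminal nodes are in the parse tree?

[S [M when c do [M id = e] otherwise [M { [L [S [M id = e]]] }]]]

7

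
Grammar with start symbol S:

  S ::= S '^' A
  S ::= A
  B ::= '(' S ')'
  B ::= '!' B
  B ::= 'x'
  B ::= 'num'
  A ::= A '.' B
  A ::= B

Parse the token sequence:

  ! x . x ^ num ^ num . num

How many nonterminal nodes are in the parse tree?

[S [S [S [A [A [B ! [B x]]] . [B x]]] ^ [A [B num]]] ^ [A [A [B num]] . [B num]]]

14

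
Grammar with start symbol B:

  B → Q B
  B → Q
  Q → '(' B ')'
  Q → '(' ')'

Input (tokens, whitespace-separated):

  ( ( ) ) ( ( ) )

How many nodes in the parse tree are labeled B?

4

[B [Q ( [B [Q ( )]] )] [B [Q ( [B [Q ( )]] )]]]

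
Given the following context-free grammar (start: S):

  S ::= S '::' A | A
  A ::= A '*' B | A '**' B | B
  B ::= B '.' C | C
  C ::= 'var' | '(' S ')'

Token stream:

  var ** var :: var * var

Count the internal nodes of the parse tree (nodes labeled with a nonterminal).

[S [S [A [A [B [C var]]] ** [B [C var]]]] :: [A [A [B [C var]]] * [B [C var]]]]

14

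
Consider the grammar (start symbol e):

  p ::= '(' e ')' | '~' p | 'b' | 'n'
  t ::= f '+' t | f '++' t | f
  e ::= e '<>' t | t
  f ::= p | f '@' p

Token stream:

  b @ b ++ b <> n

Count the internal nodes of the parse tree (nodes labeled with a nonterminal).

[e [e [t [f [f [p b]] @ [p b]] ++ [t [f [p b]]]]] <> [t [f [p n]]]]

13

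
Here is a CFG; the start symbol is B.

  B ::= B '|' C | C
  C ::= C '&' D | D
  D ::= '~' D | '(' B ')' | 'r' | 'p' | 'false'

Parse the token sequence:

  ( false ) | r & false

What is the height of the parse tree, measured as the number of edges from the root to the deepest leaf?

[B [B [C [D ( [B [C [D false]]] )]]] | [C [C [D r]] & [D false]]]

7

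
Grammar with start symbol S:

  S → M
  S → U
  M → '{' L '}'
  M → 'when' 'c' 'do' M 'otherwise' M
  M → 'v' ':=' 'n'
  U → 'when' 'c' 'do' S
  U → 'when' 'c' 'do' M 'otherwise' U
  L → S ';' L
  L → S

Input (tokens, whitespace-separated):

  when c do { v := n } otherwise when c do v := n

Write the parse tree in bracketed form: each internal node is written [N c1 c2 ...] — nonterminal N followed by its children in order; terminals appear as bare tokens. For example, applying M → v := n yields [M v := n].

S
U
when c do M otherwise U
when c do { L } otherwise U
when c do { S } otherwise U
when c do { M } otherwise U
when c do { v := n } otherwise U
when c do { v := n } otherwise when c do S
when c do { v := n } otherwise when c do M
when c do { v := n } otherwise when c do v := n

[S [U when c do [M { [L [S [M v := n]]] }] otherwise [U when c do [S [M v := n]]]]]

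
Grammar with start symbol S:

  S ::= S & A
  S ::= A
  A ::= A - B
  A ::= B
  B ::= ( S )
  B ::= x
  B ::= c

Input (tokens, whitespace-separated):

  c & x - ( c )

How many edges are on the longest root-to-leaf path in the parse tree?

[S [S [A [B c]]] & [A [A [B x]] - [B ( [S [A [B c]]] )]]]

6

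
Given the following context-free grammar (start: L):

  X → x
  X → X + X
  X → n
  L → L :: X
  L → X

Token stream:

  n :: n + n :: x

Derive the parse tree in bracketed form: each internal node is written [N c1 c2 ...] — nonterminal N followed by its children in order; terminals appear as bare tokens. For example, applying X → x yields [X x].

[L [L [L [X n]] :: [X [X n] + [X n]]] :: [X x]]

L
L :: X
L :: X :: X
X :: X :: X
n :: X :: X
n :: X + X :: X
n :: n + X :: X
n :: n + n :: X
n :: n + n :: x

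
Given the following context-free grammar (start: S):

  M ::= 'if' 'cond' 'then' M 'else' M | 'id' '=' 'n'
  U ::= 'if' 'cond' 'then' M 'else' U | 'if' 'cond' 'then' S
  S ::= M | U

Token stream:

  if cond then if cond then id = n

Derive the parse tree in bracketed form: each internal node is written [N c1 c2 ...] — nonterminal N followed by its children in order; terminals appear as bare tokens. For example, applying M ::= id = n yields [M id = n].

S
U
if cond then S
if cond then U
if cond then if cond then S
if cond then if cond then M
if cond then if cond then id = n

[S [U if cond then [S [U if cond then [S [M id = n]]]]]]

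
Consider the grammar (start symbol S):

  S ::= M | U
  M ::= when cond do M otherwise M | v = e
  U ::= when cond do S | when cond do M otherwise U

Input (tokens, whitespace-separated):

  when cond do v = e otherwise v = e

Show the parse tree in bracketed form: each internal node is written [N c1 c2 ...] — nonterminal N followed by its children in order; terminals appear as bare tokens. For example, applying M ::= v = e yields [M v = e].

[S [M when cond do [M v = e] otherwise [M v = e]]]

S
M
when cond do M otherwise M
when cond do v = e otherwise M
when cond do v = e otherwise v = e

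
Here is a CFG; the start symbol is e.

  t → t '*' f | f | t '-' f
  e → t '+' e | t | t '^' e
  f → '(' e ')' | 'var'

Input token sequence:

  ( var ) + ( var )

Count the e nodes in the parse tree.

4

[e [t [f ( [e [t [f var]]] )]] + [e [t [f ( [e [t [f var]]] )]]]]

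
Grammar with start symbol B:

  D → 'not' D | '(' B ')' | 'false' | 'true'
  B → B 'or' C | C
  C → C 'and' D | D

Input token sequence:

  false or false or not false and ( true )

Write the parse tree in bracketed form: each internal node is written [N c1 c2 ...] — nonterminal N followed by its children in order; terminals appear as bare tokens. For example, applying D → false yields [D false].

[B [B [B [C [D false]]] or [C [D false]]] or [C [C [D not [D false]]] and [D ( [B [C [D true]]] )]]]

B
B or C
B or C or C
C or C or C
D or C or C
false or C or C
false or D or C
false or false or C
false or false or C and D
false or false or D and D
false or false or not D and D
false or false or not false and D
false or false or not false and ( B )
false or false or not false and ( C )
false or false or not false and ( D )
false or false or not false and ( true )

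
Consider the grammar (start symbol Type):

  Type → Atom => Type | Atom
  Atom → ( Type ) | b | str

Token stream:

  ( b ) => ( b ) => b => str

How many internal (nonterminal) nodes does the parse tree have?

12

[Type [Atom ( [Type [Atom b]] )] => [Type [Atom ( [Type [Atom b]] )] => [Type [Atom b] => [Type [Atom str]]]]]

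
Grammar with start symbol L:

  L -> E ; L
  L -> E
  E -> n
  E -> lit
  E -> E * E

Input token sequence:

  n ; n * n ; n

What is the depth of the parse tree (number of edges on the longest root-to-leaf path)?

4

[L [E n] ; [L [E [E n] * [E n]] ; [L [E n]]]]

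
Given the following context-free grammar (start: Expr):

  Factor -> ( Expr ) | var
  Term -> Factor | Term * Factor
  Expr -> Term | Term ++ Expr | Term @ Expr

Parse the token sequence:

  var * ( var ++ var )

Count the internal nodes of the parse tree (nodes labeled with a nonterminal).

11

[Expr [Term [Term [Factor var]] * [Factor ( [Expr [Term [Factor var]] ++ [Expr [Term [Factor var]]]] )]]]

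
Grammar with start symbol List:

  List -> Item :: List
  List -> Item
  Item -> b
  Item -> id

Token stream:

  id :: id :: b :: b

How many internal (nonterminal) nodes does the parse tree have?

[List [Item id] :: [List [Item id] :: [List [Item b] :: [List [Item b]]]]]

8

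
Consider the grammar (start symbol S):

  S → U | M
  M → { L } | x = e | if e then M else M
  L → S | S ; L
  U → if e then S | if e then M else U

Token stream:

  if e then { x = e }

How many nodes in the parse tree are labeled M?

[S [U if e then [S [M { [L [S [M x = e]]] }]]]]

2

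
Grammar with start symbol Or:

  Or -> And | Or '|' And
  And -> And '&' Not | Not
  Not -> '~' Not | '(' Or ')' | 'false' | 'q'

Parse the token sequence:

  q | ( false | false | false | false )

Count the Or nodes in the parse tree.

[Or [Or [And [Not q]]] | [And [Not ( [Or [Or [Or [Or [And [Not false]]] | [And [Not false]]] | [And [Not false]]] | [And [Not false]]] )]]]

6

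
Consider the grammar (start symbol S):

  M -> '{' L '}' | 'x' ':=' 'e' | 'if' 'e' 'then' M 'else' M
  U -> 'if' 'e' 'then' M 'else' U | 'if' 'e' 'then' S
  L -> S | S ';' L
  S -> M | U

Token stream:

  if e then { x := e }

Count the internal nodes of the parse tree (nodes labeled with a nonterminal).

7

[S [U if e then [S [M { [L [S [M x := e]]] }]]]]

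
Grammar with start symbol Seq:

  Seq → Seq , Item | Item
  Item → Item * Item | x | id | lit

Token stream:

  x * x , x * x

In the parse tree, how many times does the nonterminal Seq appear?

[Seq [Seq [Item [Item x] * [Item x]]] , [Item [Item x] * [Item x]]]

2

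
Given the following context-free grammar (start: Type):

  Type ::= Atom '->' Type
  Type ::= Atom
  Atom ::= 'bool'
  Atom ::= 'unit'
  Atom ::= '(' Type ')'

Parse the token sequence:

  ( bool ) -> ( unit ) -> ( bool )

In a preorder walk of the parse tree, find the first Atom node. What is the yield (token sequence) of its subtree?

[Type [Atom ( [Type [Atom bool]] )] -> [Type [Atom ( [Type [Atom unit]] )] -> [Type [Atom ( [Type [Atom bool]] )]]]]

( bool )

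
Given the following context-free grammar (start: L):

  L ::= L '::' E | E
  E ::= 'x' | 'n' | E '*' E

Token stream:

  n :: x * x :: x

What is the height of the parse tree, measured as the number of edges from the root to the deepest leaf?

4

[L [L [L [E n]] :: [E [E x] * [E x]]] :: [E x]]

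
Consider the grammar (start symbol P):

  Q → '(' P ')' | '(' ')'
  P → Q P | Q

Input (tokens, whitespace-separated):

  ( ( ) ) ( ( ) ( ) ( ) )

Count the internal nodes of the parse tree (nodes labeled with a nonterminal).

12

[P [Q ( [P [Q ( )]] )] [P [Q ( [P [Q ( )] [P [Q ( )] [P [Q ( )]]]] )]]]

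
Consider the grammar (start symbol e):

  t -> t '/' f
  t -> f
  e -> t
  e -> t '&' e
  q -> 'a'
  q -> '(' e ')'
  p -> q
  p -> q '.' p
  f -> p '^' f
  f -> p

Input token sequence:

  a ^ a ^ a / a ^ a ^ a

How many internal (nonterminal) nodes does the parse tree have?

[e [t [t [f [p [q a]] ^ [f [p [q a]] ^ [f [p [q a]]]]]] / [f [p [q a]] ^ [f [p [q a]] ^ [f [p [q a]]]]]]]

21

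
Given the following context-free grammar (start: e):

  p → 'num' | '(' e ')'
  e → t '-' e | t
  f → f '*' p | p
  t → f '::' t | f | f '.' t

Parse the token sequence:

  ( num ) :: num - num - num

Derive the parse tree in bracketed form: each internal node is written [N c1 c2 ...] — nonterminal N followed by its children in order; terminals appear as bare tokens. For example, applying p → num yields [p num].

[e [t [f [p ( [e [t [f [p num]]]] )]] :: [t [f [p num]]]] - [e [t [f [p num]]] - [e [t [f [p num]]]]]]

e
t - e
f :: t - e
p :: t - e
( e ) :: t - e
( t ) :: t - e
( f ) :: t - e
( p ) :: t - e
( num ) :: t - e
( num ) :: f - e
( num ) :: p - e
( num ) :: num - e
( num ) :: num - t - e
( num ) :: num - f - e
( num ) :: num - p - e
( num ) :: num - num - e
( num ) :: num - num - t
( num ) :: num - num - f
( num ) :: num - num - p
( num ) :: num - num - num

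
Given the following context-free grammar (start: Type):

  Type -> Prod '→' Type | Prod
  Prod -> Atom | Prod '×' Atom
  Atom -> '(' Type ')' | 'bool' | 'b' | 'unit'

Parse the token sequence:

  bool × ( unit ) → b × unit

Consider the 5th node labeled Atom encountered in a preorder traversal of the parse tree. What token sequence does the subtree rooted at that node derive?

[Type [Prod [Prod [Atom bool]] × [Atom ( [Type [Prod [Atom unit]]] )]] → [Type [Prod [Prod [Atom b]] × [Atom unit]]]]

unit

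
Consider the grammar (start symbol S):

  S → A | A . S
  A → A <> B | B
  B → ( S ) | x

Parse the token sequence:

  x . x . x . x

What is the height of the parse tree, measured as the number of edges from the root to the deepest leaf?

6

[S [A [B x]] . [S [A [B x]] . [S [A [B x]] . [S [A [B x]]]]]]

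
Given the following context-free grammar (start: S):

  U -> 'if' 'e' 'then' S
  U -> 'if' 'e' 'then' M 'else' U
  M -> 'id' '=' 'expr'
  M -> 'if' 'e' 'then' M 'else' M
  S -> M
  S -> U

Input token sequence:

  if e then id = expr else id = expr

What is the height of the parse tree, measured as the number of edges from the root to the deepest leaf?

[S [M if e then [M id = expr] else [M id = expr]]]

3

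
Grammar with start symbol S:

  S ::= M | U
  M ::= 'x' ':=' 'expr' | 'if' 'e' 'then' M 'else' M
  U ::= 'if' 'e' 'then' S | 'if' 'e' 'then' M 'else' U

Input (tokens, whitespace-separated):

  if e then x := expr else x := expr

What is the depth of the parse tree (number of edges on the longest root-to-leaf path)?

3

[S [M if e then [M x := expr] else [M x := expr]]]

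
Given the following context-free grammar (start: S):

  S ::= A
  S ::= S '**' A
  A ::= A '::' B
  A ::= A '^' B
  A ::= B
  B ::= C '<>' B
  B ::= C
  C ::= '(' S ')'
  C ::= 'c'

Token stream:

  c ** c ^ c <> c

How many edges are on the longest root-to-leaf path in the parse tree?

5

[S [S [A [B [C c]]]] ** [A [A [B [C c]]] ^ [B [C c] <> [B [C c]]]]]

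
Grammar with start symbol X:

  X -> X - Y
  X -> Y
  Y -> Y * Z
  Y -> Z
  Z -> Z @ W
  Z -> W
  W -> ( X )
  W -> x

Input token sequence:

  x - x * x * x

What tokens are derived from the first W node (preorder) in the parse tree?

[X [X [Y [Z [W x]]]] - [Y [Y [Y [Z [W x]]] * [Z [W x]]] * [Z [W x]]]]

x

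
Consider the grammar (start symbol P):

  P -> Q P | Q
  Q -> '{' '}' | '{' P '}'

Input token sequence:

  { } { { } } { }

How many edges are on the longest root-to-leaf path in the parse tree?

[P [Q { }] [P [Q { [P [Q { }]] }] [P [Q { }]]]]

5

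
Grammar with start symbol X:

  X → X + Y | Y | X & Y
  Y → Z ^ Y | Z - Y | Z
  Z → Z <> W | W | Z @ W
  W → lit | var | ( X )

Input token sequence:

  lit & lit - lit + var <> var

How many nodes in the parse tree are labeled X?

3

[X [X [X [Y [Z [W lit]]]] & [Y [Z [W lit]] - [Y [Z [W lit]]]]] + [Y [Z [Z [W var]] <> [W var]]]]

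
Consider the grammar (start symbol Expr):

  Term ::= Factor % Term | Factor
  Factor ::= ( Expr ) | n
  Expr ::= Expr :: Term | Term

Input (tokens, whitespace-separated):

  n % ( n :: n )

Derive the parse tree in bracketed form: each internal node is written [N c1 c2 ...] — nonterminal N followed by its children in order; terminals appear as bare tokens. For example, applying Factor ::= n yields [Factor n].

[Expr [Term [Factor n] % [Term [Factor ( [Expr [Expr [Term [Factor n]]] :: [Term [Factor n]]] )]]]]

Expr
Term
Factor % Term
n % Term
n % Factor
n % ( Expr )
n % ( Expr :: Term )
n % ( Term :: Term )
n % ( Factor :: Term )
n % ( n :: Term )
n % ( n :: Factor )
n % ( n :: n )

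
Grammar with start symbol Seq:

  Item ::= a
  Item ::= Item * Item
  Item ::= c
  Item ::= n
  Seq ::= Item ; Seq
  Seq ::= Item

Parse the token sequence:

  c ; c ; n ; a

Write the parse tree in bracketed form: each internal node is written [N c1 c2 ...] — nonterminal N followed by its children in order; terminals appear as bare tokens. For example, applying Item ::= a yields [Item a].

Seq
Item ; Seq
c ; Seq
c ; Item ; Seq
c ; c ; Seq
c ; c ; Item ; Seq
c ; c ; n ; Seq
c ; c ; n ; Item
c ; c ; n ; a

[Seq [Item c] ; [Seq [Item c] ; [Seq [Item n] ; [Seq [Item a]]]]]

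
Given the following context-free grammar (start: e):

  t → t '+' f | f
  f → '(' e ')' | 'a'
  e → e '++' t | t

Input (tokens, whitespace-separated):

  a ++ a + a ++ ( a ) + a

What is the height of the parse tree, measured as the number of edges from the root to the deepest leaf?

7

[e [e [e [t [f a]]] ++ [t [t [f a]] + [f a]]] ++ [t [t [f ( [e [t [f a]]] )]] + [f a]]]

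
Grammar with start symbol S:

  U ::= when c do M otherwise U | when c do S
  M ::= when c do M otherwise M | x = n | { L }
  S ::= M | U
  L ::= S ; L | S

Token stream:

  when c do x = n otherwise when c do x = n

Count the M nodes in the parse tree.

2

[S [U when c do [M x = n] otherwise [U when c do [S [M x = n]]]]]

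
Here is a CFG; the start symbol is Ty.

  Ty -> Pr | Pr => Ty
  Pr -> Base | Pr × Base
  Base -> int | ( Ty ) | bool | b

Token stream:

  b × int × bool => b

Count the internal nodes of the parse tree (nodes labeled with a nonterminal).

10

[Ty [Pr [Pr [Pr [Base b]] × [Base int]] × [Base bool]] => [Ty [Pr [Base b]]]]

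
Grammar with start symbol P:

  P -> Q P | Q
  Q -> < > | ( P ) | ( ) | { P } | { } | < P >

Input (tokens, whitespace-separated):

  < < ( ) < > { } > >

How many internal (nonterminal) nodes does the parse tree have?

[P [Q < [P [Q < [P [Q ( )] [P [Q < >] [P [Q { }]]]] >]] >]]

10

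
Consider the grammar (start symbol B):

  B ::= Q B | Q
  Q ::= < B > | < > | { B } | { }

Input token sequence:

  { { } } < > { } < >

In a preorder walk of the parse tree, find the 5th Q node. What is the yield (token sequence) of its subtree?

[B [Q { [B [Q { }]] }] [B [Q < >] [B [Q { }] [B [Q < >]]]]]

< >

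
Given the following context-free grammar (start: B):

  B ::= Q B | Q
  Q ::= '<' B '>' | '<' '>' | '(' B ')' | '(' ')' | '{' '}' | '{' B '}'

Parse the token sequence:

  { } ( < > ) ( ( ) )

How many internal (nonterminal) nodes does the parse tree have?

10

[B [Q { }] [B [Q ( [B [Q < >]] )] [B [Q ( [B [Q ( )]] )]]]]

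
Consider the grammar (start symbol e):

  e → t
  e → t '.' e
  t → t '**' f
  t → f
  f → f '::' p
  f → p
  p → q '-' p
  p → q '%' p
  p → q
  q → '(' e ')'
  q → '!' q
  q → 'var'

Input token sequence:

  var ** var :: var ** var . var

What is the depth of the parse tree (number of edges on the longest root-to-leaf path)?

[e [t [t [t [f [p [q var]]]] ** [f [f [p [q var]]] :: [p [q var]]]] ** [f [p [q var]]]] . [e [t [f [p [q var]]]]]]

7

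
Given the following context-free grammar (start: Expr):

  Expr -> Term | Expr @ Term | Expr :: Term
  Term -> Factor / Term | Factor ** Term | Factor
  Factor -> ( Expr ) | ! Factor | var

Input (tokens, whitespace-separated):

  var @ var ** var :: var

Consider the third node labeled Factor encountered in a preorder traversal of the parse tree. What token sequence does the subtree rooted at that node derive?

[Expr [Expr [Expr [Term [Factor var]]] @ [Term [Factor var] ** [Term [Factor var]]]] :: [Term [Factor var]]]

var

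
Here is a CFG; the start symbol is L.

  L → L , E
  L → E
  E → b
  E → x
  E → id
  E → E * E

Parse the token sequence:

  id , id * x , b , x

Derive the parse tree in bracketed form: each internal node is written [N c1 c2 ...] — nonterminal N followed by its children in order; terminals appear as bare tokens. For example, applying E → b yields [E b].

[L [L [L [L [E id]] , [E [E id] * [E x]]] , [E b]] , [E x]]

L
L , E
L , E , E
L , E , E , E
E , E , E , E
id , E , E , E
id , E * E , E , E
id , id * E , E , E
id , id * x , E , E
id , id * x , b , E
id , id * x , b , x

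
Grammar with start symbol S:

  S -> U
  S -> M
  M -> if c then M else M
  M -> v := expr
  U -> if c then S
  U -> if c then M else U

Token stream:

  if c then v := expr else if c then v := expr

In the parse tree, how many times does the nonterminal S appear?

[S [U if c then [M v := expr] else [U if c then [S [M v := expr]]]]]

2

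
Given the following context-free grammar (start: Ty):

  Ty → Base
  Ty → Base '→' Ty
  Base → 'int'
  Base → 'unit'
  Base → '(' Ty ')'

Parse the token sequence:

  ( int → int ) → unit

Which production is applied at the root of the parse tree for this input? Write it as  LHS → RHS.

Ty → Base '→' Ty

[Ty [Base ( [Ty [Base int] → [Ty [Base int]]] )] → [Ty [Base unit]]]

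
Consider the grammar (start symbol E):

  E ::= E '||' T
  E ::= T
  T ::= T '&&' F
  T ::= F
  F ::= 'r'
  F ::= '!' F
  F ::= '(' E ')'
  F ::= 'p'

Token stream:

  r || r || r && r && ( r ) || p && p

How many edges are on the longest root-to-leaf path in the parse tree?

[E [E [E [E [T [F r]]] || [T [F r]]] || [T [T [T [F r]] && [F r]] && [F ( [E [T [F r]]] )]]] || [T [T [F p]] && [F p]]]

7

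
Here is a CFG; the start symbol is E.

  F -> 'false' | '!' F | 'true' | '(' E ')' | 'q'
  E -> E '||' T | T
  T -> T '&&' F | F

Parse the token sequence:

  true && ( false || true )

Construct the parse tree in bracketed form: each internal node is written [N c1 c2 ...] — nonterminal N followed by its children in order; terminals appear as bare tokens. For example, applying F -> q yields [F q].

E
T
T && F
F && F
true && F
true && ( E )
true && ( E || T )
true && ( T || T )
true && ( F || T )
true && ( false || T )
true && ( false || F )
true && ( false || true )

[E [T [T [F true]] && [F ( [E [E [T [F false]]] || [T [F true]]] )]]]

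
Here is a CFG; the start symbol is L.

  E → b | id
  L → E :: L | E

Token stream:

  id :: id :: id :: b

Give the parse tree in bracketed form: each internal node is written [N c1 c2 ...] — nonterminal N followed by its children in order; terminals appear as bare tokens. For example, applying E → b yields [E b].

[L [E id] :: [L [E id] :: [L [E id] :: [L [E b]]]]]

L
E :: L
id :: L
id :: E :: L
id :: id :: L
id :: id :: E :: L
id :: id :: id :: L
id :: id :: id :: E
id :: id :: id :: b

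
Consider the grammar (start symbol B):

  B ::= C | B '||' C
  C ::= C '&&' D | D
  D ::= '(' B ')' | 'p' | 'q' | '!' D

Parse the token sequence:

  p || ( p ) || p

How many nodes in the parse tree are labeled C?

4

[B [B [B [C [D p]]] || [C [D ( [B [C [D p]]] )]]] || [C [D p]]]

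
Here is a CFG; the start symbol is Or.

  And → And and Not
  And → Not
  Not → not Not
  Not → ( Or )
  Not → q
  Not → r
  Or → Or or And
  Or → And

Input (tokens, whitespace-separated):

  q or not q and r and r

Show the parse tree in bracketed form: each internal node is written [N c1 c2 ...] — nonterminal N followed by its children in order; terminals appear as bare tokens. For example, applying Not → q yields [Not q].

[Or [Or [And [Not q]]] or [And [And [And [Not not [Not q]]] and [Not r]] and [Not r]]]

Or
Or or And
And or And
Not or And
q or And
q or And and Not
q or And and Not and Not
q or Not and Not and Not
q or not Not and Not and Not
q or not q and Not and Not
q or not q and r and Not
q or not q and r and r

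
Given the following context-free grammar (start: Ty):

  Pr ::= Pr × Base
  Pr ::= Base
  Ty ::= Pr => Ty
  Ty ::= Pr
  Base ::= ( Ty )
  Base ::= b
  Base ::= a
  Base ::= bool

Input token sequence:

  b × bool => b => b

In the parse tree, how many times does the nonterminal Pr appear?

4

[Ty [Pr [Pr [Base b]] × [Base bool]] => [Ty [Pr [Base b]] => [Ty [Pr [Base b]]]]]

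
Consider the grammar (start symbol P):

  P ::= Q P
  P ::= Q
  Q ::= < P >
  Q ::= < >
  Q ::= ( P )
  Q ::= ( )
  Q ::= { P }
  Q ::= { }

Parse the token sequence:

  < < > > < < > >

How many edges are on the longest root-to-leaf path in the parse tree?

[P [Q < [P [Q < >]] >] [P [Q < [P [Q < >]] >]]]

5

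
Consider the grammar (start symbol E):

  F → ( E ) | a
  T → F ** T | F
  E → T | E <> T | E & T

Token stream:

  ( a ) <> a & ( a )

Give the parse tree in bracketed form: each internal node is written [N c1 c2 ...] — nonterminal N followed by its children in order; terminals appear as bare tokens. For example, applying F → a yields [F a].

[E [E [E [T [F ( [E [T [F a]]] )]]] <> [T [F a]]] & [T [F ( [E [T [F a]]] )]]]

E
E & T
E <> T & T
T <> T & T
F <> T & T
( E ) <> T & T
( T ) <> T & T
( F ) <> T & T
( a ) <> T & T
( a ) <> F & T
( a ) <> a & T
( a ) <> a & F
( a ) <> a & ( E )
( a ) <> a & ( T )
( a ) <> a & ( F )
( a ) <> a & ( a )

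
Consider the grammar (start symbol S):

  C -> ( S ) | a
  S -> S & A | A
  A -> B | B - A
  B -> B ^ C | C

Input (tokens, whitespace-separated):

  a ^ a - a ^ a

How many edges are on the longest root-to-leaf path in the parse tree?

6

[S [A [B [B [C a]] ^ [C a]] - [A [B [B [C a]] ^ [C a]]]]]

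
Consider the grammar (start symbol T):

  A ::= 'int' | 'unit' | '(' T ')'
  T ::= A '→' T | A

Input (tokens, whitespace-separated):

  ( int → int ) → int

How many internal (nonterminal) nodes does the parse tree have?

8

[T [A ( [T [A int] → [T [A int]]] )] → [T [A int]]]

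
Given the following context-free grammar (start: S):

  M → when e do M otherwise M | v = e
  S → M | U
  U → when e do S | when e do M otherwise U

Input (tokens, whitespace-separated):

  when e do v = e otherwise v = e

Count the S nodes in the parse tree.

1

[S [M when e do [M v = e] otherwise [M v = e]]]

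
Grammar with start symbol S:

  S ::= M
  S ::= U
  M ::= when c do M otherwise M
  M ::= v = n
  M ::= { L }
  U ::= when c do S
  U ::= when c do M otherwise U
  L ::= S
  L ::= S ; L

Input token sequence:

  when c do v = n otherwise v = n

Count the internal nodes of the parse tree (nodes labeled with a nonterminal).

4

[S [M when c do [M v = n] otherwise [M v = n]]]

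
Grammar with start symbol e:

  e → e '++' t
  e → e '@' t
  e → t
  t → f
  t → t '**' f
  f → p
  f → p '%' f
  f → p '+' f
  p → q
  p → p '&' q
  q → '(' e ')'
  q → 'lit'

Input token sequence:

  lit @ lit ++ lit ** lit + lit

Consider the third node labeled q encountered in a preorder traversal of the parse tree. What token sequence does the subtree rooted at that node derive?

lit

[e [e [e [t [f [p [q lit]]]]] @ [t [f [p [q lit]]]]] ++ [t [t [f [p [q lit]]]] ** [f [p [q lit]] + [f [p [q lit]]]]]]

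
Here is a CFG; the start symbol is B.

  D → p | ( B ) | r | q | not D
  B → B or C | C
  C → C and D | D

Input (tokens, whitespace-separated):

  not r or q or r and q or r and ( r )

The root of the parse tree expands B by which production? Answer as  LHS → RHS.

B → B or C

[B [B [B [B [C [D not [D r]]]] or [C [D q]]] or [C [C [D r]] and [D q]]] or [C [C [D r]] and [D ( [B [C [D r]]] )]]]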